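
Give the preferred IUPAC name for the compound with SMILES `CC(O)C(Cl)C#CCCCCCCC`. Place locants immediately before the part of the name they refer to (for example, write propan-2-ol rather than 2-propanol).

Counting along the main chain through the –OH group and the multiple bond gives 12 carbons: the parent is dodecane.
An alcohol (–OH) is the principal characteristic group, giving the suffix -ol.
The chain contains a C≡C triple bond, so the unsaturation ending is -yne.
Number the chain so that numbering from this end puts the hydroxyl group at C-2 rather than C-11.
This places the hydroxyl at C-2; the triple bond between C-4 and C-5; a chloro group at C-3.
The name is 3-chlorododec-4-yn-2-ol.

3-chlorododec-4-yn-2-ol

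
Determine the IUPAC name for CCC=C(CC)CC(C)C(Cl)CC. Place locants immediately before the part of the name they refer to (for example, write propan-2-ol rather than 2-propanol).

7-chloro-4-ethyl-6-methylnon-3-ene

The longest carbon chain that includes the multiple bond has 9 carbons, so the parent hydride is nonane.
There is one C=C double bond, indicated by the ending -ene.
The numbering direction is chosen so that numbering from this end puts the double bond at C-3 rather than C-6.
That gives the double bond between C-3 and C-4; a chloro group at C-7; an ethyl group at C-4; a methyl group at C-6.
The substituents are ordered alphabetically, ignoring any di-/tri- multipliers.
Putting it together: 7-chloro-4-ethyl-6-methylnon-3-ene.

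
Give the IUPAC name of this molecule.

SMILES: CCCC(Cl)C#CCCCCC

4-chloroundec-5-yne

Counting along the main chain through the multiple bond gives 11 carbons: the parent is undecane.
There is one C≡C triple bond, indicated by the ending -yne.
Choose the numbering such that numbering from this end puts the triple bond at C-5 rather than C-6.
With this numbering: the triple bond between C-5 and C-6; a chloro group at C-4.
The name is 4-chloroundec-5-yne.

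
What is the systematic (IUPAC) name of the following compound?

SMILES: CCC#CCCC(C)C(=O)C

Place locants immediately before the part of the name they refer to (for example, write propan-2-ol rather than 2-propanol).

3-methylnon-6-yn-2-one

The longest chain bearing the carbonyl and the multiple bond is 9 carbons long (nonane).
The highest-priority functional group is a ketone (C=O on an internal carbon), so the name ends in -one.
There is one C≡C triple bond, indicated by the ending -yne.
The numbering direction is chosen so that numbering from this end puts the carbonyl group at C-2 rather than C-8.
That gives the carbonyl at C-2; the triple bond between C-6 and C-7; a methyl group at C-3.
Putting it together: 3-methylnon-6-yn-2-one.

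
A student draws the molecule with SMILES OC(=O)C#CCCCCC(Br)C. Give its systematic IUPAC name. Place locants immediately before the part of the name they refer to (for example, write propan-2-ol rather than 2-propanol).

The longest chain bearing the –COOH group and the multiple bond is 9 carbons long (nonane).
The principal characteristic group is a carboxylic acid (terminal –COOH), named with the suffix -oic acid.
The chain contains a C≡C triple bond, so the unsaturation ending is -yne.
The numbering direction is chosen so that the carboxylic acid carbon is C-1 by definition.
With this numbering: the triple bond between C-2 and C-3; a bromo group at C-8.
Putting it together: 8-bromonon-2-ynoic acid.

8-bromonon-2-ynoic acid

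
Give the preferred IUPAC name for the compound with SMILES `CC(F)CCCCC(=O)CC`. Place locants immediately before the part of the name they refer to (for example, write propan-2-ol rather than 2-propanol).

The longest chain bearing the carbonyl is 9 carbons long (nonane).
The highest-priority functional group is a ketone (C=O on an internal carbon), so the name ends in -one.
The numbering direction is chosen so that numbering from this end puts the carbonyl group at C-3 rather than C-7.
This places the carbonyl at C-3; a fluoro group at C-8.
The name is 8-fluorononan-3-one.

8-fluorononan-3-one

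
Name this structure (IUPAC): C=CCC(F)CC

4-fluorohex-1-ene

Counting along the main chain through the multiple bond gives 6 carbons: the parent is hexane.
There is one C=C double bond, indicated by the ending -ene.
Number the chain so that numbering from this end puts the double bond at C-1 rather than C-5.
With this numbering: the double bond between C-1 and C-2; a fluoro group at C-4.
Assembling the pieces gives 4-fluorohex-1-ene.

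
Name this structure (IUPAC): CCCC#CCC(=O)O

hept-3-ynoic acid

The longest carbon chain that includes the –COOH group and the multiple bond has 7 carbons, so the parent hydride is heptane.
A carboxylic acid (terminal –COOH) is the principal characteristic group, giving the suffix -oic acid.
The chain contains a C≡C triple bond, so the unsaturation ending is -yne.
The numbering direction is chosen so that the carboxylic acid carbon is C-1 by definition.
With this numbering: the triple bond between C-3 and C-4.
The name is hept-3-ynoic acid.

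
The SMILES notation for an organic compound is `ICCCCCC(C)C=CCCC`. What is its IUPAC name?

11-iodo-6-methylundec-4-ene

Counting along the main chain through the multiple bond gives 11 carbons: the parent is undecane.
The chain contains a C=C double bond, so the unsaturation ending is -ene.
Number the chain so that numbering from this end puts the double bond at C-4 rather than C-7.
This places the double bond between C-4 and C-5; an iodo group at C-11; a methyl group at C-6.
Prefixes are listed alphabetically: iodo, methyl.
Assembling the pieces gives 11-iodo-6-methylundec-4-ene.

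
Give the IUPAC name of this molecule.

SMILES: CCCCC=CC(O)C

The longest chain bearing the –OH group and the multiple bond is 8 carbons long (octane).
The highest-priority functional group is an alcohol (–OH), so the name ends in -ol.
There is one C=C double bond, indicated by the ending -ene.
Number the chain so that numbering from this end puts the hydroxyl group at C-2 rather than C-7.
This places the hydroxyl at C-2; the double bond between C-3 and C-4.
Assembling the pieces gives oct-3-en-2-ol.

oct-3-en-2-ol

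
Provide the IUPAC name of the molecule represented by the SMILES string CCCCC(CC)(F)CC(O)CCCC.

Counting along the main chain through the –OH group gives 11 carbons: the parent is undecane.
An alcohol (–OH) is the principal characteristic group, giving the suffix -ol.
Number the chain so that numbering from this end puts the hydroxyl group at C-5 rather than C-7.
With this numbering: the hydroxyl at C-5; an ethyl group at C-7; a fluoro group at C-7.
The substituents are ordered alphabetically, ignoring any di-/tri- multipliers.
The name is 7-ethyl-7-fluoroundecan-5-ol.

7-ethyl-7-fluoroundecan-5-ol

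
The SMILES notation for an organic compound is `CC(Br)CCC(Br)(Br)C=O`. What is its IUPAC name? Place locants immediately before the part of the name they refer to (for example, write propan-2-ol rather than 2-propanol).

2,2,5-tribromohexanal

The longest chain bearing the –CHO group is 6 carbons long (hexane).
An aldehyde (terminal –CHO) is the principal characteristic group, giving the suffix -al.
The numbering direction is chosen so that the aldehyde carbon is C-1 by definition.
This places bromo groups at C-2 (×2) and C-5.
Assembling the pieces gives 2,2,5-tribromohexanal.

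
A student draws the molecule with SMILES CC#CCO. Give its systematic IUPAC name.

The longest carbon chain that includes the –OH group and the multiple bond has 4 carbons, so the parent hydride is butane.
An alcohol (–OH) is the principal characteristic group, giving the suffix -ol.
A C≡C triple bond in the chain gives the infix -yne-.
Choose the numbering such that numbering from this end puts the hydroxyl group at C-1 rather than C-4.
With this numbering: the hydroxyl at C-1; the triple bond between C-2 and C-3.
The name is but-2-yn-1-ol.

but-2-yn-1-ol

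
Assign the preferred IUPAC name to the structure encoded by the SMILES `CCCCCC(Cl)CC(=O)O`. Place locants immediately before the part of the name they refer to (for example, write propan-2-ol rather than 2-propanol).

Counting along the main chain through the –COOH group gives 8 carbons: the parent is octane.
A carboxylic acid (terminal –COOH) is the principal characteristic group, giving the suffix -oic acid.
Number the chain so that the carboxylic acid carbon is C-1 by definition.
With this numbering: a chloro group at C-3.
The name is 3-chlorooctanoic acid.

3-chlorooctanoic acid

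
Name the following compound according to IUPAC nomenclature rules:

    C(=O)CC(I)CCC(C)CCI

3,8-diiodo-6-methyloctanal

The longest carbon chain that includes the –CHO group has 8 carbons, so the parent hydride is octane.
The highest-priority functional group is an aldehyde (terminal –CHO), so the name ends in -al.
Choose the numbering such that the aldehyde carbon is C-1 by definition.
This places iodo groups at C-3 and C-8; a methyl group at C-6.
Prefixes are listed alphabetically: iodo, methyl.
Putting it together: 3,8-diiodo-6-methyloctanal.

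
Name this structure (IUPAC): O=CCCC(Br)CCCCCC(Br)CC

Counting along the main chain through the –CHO group gives 12 carbons: the parent is dodecane.
The highest-priority functional group is an aldehyde (terminal –CHO), so the name ends in -al.
Number the chain so that the aldehyde carbon is C-1 by definition.
With this numbering: bromo groups at C-4 and C-10.
Putting it together: 4,10-dibromododecanal.

4,10-dibromododecanal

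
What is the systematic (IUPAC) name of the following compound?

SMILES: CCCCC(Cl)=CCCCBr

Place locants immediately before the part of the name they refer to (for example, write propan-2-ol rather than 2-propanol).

1-bromo-5-chloronon-4-ene

The longest chain bearing the multiple bond is 9 carbons long (nonane).
The chain contains a C=C double bond, so the unsaturation ending is -ene.
The numbering direction is chosen so that numbering from this end puts the double bond at C-4 rather than C-5.
With this numbering: the double bond between C-4 and C-5; a bromo group at C-1; a chloro group at C-5.
Substituent prefixes are cited in alphabetical order (multiplying prefixes like di-/tri- are ignored for ordering).
The name is 1-bromo-5-chloronon-4-ene.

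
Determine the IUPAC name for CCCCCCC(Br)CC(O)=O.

3-bromononanoic acid

Counting along the main chain through the –COOH group gives 9 carbons: the parent is nonane.
A carboxylic acid (terminal –COOH) is the principal characteristic group, giving the suffix -oic acid.
Number the chain so that the carboxylic acid carbon is C-1 by definition.
That gives a bromo group at C-3.
The name is 3-bromononanoic acid.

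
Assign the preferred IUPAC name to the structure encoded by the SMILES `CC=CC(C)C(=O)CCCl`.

The longest chain bearing the carbonyl and the multiple bond is 7 carbons long (heptane).
The highest-priority functional group is a ketone (C=O on an internal carbon), so the name ends in -one.
A C=C double bond in the chain gives the infix -ene-.
The numbering direction is chosen so that numbering from this end puts the carbonyl group at C-3 rather than C-5.
This places the carbonyl at C-3; the double bond between C-5 and C-6; a chloro group at C-1; a methyl group at C-4.
Substituent prefixes are cited in alphabetical order (multiplying prefixes like di-/tri- are ignored for ordering).
The name is 1-chloro-4-methylhept-5-en-3-one.

1-chloro-4-methylhept-5-en-3-one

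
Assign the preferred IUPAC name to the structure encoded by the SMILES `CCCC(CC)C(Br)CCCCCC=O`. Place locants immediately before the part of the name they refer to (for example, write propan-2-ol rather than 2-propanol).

The longest carbon chain that includes the –CHO group has 11 carbons, so the parent hydride is undecane.
The principal characteristic group is an aldehyde (terminal –CHO), named with the suffix -al.
Number the chain so that the aldehyde carbon is C-1 by definition.
That gives a bromo group at C-7; an ethyl group at C-8.
The substituents are ordered alphabetically, ignoring any di-/tri- multipliers.
Assembling the pieces gives 7-bromo-8-ethylundecanal.

7-bromo-8-ethylundecanal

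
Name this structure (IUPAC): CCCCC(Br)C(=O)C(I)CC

5-bromo-3-iodononan-4-one

The longest carbon chain that includes the carbonyl has 9 carbons, so the parent hydride is nonane.
A ketone (C=O on an internal carbon) is the principal characteristic group, giving the suffix -one.
Choose the numbering such that numbering from this end puts the carbonyl group at C-4 rather than C-6.
This places the carbonyl at C-4; a bromo group at C-5; an iodo group at C-3.
Prefixes are listed alphabetically: bromo, iodo.
Assembling the pieces gives 5-bromo-3-iodononan-4-one.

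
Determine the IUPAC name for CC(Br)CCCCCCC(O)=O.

Counting along the main chain through the –COOH group gives 9 carbons: the parent is nonane.
The highest-priority functional group is a carboxylic acid (terminal –COOH), so the name ends in -oic acid.
The numbering direction is chosen so that the carboxylic acid carbon is C-1 by definition.
That gives a bromo group at C-8.
Assembling the pieces gives 8-bromononanoic acid.

8-bromononanoic acid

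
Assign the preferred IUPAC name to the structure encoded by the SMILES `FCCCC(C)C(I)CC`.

1-fluoro-5-iodo-4-methylheptane

The longest continuous carbon chain has 7 atoms, so the parent hydride is heptane.
Choose the numbering such that the substituent locant set {1,4,5} is lower than {3,4,7} at the first point of difference.
With this numbering: a fluoro group at C-1; an iodo group at C-5; a methyl group at C-4.
Prefixes are listed alphabetically: fluoro, iodo, methyl.
The name is 1-fluoro-5-iodo-4-methylheptane.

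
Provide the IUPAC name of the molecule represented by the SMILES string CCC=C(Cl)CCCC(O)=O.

The longest chain bearing the –COOH group and the multiple bond is 8 carbons long (octane).
A carboxylic acid (terminal –COOH) is the principal characteristic group, giving the suffix -oic acid.
A C=C double bond in the chain gives the infix -ene-.
The numbering direction is chosen so that the carboxylic acid carbon is C-1 by definition.
This places the double bond between C-5 and C-6; a chloro group at C-5.
The name is 5-chlorooct-5-enoic acid.

5-chlorooct-5-enoic acid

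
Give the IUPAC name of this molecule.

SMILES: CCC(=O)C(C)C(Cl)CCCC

5-chloro-4-methylnonan-3-one

The longest chain bearing the carbonyl is 9 carbons long (nonane).
A ketone (C=O on an internal carbon) is the principal characteristic group, giving the suffix -one.
Number the chain so that numbering from this end puts the carbonyl group at C-3 rather than C-7.
That gives the carbonyl at C-3; a chloro group at C-5; a methyl group at C-4.
The substituents are ordered alphabetically, ignoring any di-/tri- multipliers.
Assembling the pieces gives 5-chloro-4-methylnonan-3-one.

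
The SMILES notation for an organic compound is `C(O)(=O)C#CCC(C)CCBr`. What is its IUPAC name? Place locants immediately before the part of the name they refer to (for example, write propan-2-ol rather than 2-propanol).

Counting along the main chain through the –COOH group and the multiple bond gives 7 carbons: the parent is heptane.
The principal characteristic group is a carboxylic acid (terminal –COOH), named with the suffix -oic acid.
The chain contains a C≡C triple bond, so the unsaturation ending is -yne.
The numbering direction is chosen so that the carboxylic acid carbon is C-1 by definition.
With this numbering: the triple bond between C-2 and C-3; a bromo group at C-7; a methyl group at C-5.
Prefixes are listed alphabetically: bromo, methyl.
Putting it together: 7-bromo-5-methylhept-2-ynoic acid.

7-bromo-5-methylhept-2-ynoic acid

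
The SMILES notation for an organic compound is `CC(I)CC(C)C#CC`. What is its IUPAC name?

Counting along the main chain through the multiple bond gives 7 carbons: the parent is heptane.
The chain contains a C≡C triple bond, so the unsaturation ending is -yne.
Number the chain so that numbering from this end puts the triple bond at C-2 rather than C-5.
That gives the triple bond between C-2 and C-3; an iodo group at C-6; a methyl group at C-4.
Substituent prefixes are cited in alphabetical order (multiplying prefixes like di-/tri- are ignored for ordering).
Putting it together: 6-iodo-4-methylhept-2-yne.

6-iodo-4-methylhept-2-yne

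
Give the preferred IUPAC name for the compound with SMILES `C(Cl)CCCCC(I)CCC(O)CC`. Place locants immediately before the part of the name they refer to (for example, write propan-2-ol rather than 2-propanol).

The longest carbon chain that includes the –OH group has 11 carbons, so the parent hydride is undecane.
The principal characteristic group is an alcohol (–OH), named with the suffix -ol.
Choose the numbering such that numbering from this end puts the hydroxyl group at C-3 rather than C-9.
This places the hydroxyl at C-3; a chloro group at C-11; an iodo group at C-6.
The substituents are ordered alphabetically, ignoring any di-/tri- multipliers.
Assembling the pieces gives 11-chloro-6-iodoundecan-3-ol.

11-chloro-6-iodoundecan-3-ol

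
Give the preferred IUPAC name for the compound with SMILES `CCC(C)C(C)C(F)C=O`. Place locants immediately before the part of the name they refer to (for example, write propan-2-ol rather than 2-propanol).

2-fluoro-3,4-dimethylhexanal

Counting along the main chain through the –CHO group gives 6 carbons: the parent is hexane.
An aldehyde (terminal –CHO) is the principal characteristic group, giving the suffix -al.
Number the chain so that the aldehyde carbon is C-1 by definition.
This places a fluoro group at C-2; methyl groups at C-3 and C-4.
Substituent prefixes are cited in alphabetical order (multiplying prefixes like di-/tri- are ignored for ordering).
The name is 2-fluoro-3,4-dimethylhexanal.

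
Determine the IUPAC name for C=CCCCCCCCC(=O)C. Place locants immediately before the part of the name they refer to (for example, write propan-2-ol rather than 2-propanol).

The longest chain bearing the carbonyl and the multiple bond is 11 carbons long (undecane).
The highest-priority functional group is a ketone (C=O on an internal carbon), so the name ends in -one.
There is one C=C double bond, indicated by the ending -ene.
Choose the numbering such that numbering from this end puts the carbonyl group at C-2 rather than C-10.
That gives the carbonyl at C-2; the double bond between C-10 and C-11.
Putting it together: undec-10-en-2-one.

undec-10-en-2-one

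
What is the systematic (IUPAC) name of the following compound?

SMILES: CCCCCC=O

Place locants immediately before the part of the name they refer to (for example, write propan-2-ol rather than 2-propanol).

hexanal

The longest carbon chain that includes the –CHO group has 6 carbons, so the parent hydride is hexane.
The highest-priority functional group is an aldehyde (terminal –CHO), so the name ends in -al.
Number the chain so that the aldehyde carbon is C-1 by definition.
Assembling the pieces gives hexanal.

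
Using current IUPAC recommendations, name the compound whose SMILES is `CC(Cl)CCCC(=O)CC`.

The longest chain bearing the carbonyl is 8 carbons long (octane).
The highest-priority functional group is a ketone (C=O on an internal carbon), so the name ends in -one.
The numbering direction is chosen so that numbering from this end puts the carbonyl group at C-3 rather than C-6.
That gives the carbonyl at C-3; a chloro group at C-7.
Putting it together: 7-chlorooctan-3-one.

7-chlorooctan-3-one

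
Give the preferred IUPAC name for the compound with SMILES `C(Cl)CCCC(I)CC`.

1-chloro-5-iodoheptane

The longest carbon chain is 7 atoms: the parent is heptane.
Number the chain so that the substituent locant set {1,5} is lower than {3,7} at the first point of difference.
That gives a chloro group at C-1; an iodo group at C-5.
Prefixes are listed alphabetically: chloro, iodo.
Putting it together: 1-chloro-5-iodoheptane.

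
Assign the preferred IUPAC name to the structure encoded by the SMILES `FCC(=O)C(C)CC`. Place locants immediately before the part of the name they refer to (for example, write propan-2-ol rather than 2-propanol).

1-fluoro-3-methylpentan-2-one

Counting along the main chain through the carbonyl gives 5 carbons: the parent is pentane.
The highest-priority functional group is a ketone (C=O on an internal carbon), so the name ends in -one.
Number the chain so that numbering from this end puts the carbonyl group at C-2 rather than C-4.
With this numbering: the carbonyl at C-2; a fluoro group at C-1; a methyl group at C-3.
Prefixes are listed alphabetically: fluoro, methyl.
The name is 1-fluoro-3-methylpentan-2-one.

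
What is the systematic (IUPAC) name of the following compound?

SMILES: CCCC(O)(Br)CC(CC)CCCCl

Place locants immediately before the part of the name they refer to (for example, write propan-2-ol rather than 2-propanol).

The longest carbon chain that includes the –OH group has 9 carbons, so the parent hydride is nonane.
The principal characteristic group is an alcohol (–OH), named with the suffix -ol.
Number the chain so that numbering from this end puts the hydroxyl group at C-4 rather than C-6.
This places the hydroxyl at C-4; a bromo group at C-4; a chloro group at C-9; an ethyl group at C-6.
Substituent prefixes are cited in alphabetical order (multiplying prefixes like di-/tri- are ignored for ordering).
Assembling the pieces gives 4-bromo-9-chloro-6-ethylnonan-4-ol.

4-bromo-9-chloro-6-ethylnonan-4-ol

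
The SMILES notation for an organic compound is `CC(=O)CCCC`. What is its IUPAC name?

hexan-2-one

The longest carbon chain that includes the carbonyl has 6 carbons, so the parent hydride is hexane.
A ketone (C=O on an internal carbon) is the principal characteristic group, giving the suffix -one.
Number the chain so that numbering from this end puts the carbonyl group at C-2 rather than C-5.
That gives the carbonyl at C-2.
Assembling the pieces gives hexan-2-one.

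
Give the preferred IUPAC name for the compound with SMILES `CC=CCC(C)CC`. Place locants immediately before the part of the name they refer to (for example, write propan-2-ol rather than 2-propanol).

The longest chain bearing the multiple bond is 7 carbons long (heptane).
The chain contains a C=C double bond, so the unsaturation ending is -ene.
The numbering direction is chosen so that numbering from this end puts the double bond at C-2 rather than C-5.
That gives the double bond between C-2 and C-3; a methyl group at C-5.
The name is 5-methylhept-2-ene.

5-methylhept-2-ene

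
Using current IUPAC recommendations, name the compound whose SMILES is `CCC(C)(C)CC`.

The parent chain contains 5 carbons (pentane).
Numbering from either end gives identical locants here.
This places two methyl groups at C-3.
Assembling the pieces gives 3,3-dimethylpentane.

3,3-dimethylpentane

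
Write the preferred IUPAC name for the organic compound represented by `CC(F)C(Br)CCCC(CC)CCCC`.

3-bromo-7-ethyl-2-fluoroundecane

The longest continuous carbon chain has 11 atoms, so the parent hydride is undecane.
The numbering direction is chosen so that the substituent locant set {2,3,7} is lower than {5,9,10} at the first point of difference.
With this numbering: a bromo group at C-3; an ethyl group at C-7; a fluoro group at C-2.
Prefixes are listed alphabetically: bromo, ethyl, fluoro.
Putting it together: 3-bromo-7-ethyl-2-fluoroundecane.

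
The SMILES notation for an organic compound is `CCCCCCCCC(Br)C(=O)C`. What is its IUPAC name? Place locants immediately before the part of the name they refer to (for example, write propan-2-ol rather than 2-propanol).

The longest chain bearing the carbonyl is 11 carbons long (undecane).
The highest-priority functional group is a ketone (C=O on an internal carbon), so the name ends in -one.
Number the chain so that numbering from this end puts the carbonyl group at C-2 rather than C-10.
That gives the carbonyl at C-2; a bromo group at C-3.
The name is 3-bromoundecan-2-one.

3-bromoundecan-2-one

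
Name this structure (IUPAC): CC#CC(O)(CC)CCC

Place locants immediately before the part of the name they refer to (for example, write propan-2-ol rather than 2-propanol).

4-ethylhept-2-yn-4-ol

The longest chain bearing the –OH group and the multiple bond is 7 carbons long (heptane).
The highest-priority functional group is an alcohol (–OH), so the name ends in -ol.
There is one C≡C triple bond, indicated by the ending -yne.
Choose the numbering such that numbering from this end puts the triple bond at C-2 rather than C-5.
This places the hydroxyl at C-4; the triple bond between C-2 and C-3; an ethyl group at C-4.
The name is 4-ethylhept-2-yn-4-ol.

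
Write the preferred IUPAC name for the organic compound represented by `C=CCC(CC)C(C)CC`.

4-ethyl-5-methylhept-1-ene

Counting along the main chain through the multiple bond gives 7 carbons: the parent is heptane.
There is one C=C double bond, indicated by the ending -ene.
Number the chain so that numbering from this end puts the double bond at C-1 rather than C-6.
With this numbering: the double bond between C-1 and C-2; an ethyl group at C-4; a methyl group at C-5.
Substituent prefixes are cited in alphabetical order (multiplying prefixes like di-/tri- are ignored for ordering).
Putting it together: 4-ethyl-5-methylhept-1-ene.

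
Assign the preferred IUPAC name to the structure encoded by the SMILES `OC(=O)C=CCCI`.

5-iodopent-2-enoic acid

The longest chain bearing the –COOH group and the multiple bond is 5 carbons long (pentane).
The principal characteristic group is a carboxylic acid (terminal –COOH), named with the suffix -oic acid.
There is one C=C double bond, indicated by the ending -ene.
Choose the numbering such that the carboxylic acid carbon is C-1 by definition.
With this numbering: the double bond between C-2 and C-3; an iodo group at C-5.
Putting it together: 5-iodopent-2-enoic acid.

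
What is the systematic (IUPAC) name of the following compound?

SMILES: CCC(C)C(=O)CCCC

The longest chain bearing the carbonyl is 8 carbons long (octane).
The principal characteristic group is a ketone (C=O on an internal carbon), named with the suffix -one.
Choose the numbering such that numbering from this end puts the carbonyl group at C-4 rather than C-5.
That gives the carbonyl at C-4; a methyl group at C-3.
The name is 3-methyloctan-4-one.

3-methyloctan-4-one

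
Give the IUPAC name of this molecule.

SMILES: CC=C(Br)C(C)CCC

3-bromo-4-methylhept-2-ene

The longest carbon chain that includes the multiple bond has 7 carbons, so the parent hydride is heptane.
The chain contains a C=C double bond, so the unsaturation ending is -ene.
The numbering direction is chosen so that numbering from this end puts the double bond at C-2 rather than C-5.
That gives the double bond between C-2 and C-3; a bromo group at C-3; a methyl group at C-4.
Prefixes are listed alphabetically: bromo, methyl.
Assembling the pieces gives 3-bromo-4-methylhept-2-ene.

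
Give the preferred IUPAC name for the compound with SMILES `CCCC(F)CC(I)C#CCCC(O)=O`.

8-fluoro-6-iodoundec-4-ynoic acid

Counting along the main chain through the –COOH group and the multiple bond gives 11 carbons: the parent is undecane.
A carboxylic acid (terminal –COOH) is the principal characteristic group, giving the suffix -oic acid.
A C≡C triple bond in the chain gives the infix -yne-.
Number the chain so that the carboxylic acid carbon is C-1 by definition.
With this numbering: the triple bond between C-4 and C-5; a fluoro group at C-8; an iodo group at C-6.
Prefixes are listed alphabetically: fluoro, iodo.
Putting it together: 8-fluoro-6-iodoundec-4-ynoic acid.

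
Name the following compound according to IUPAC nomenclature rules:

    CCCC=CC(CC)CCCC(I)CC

The longest carbon chain that includes the multiple bond has 12 carbons, so the parent hydride is dodecane.
The chain contains a C=C double bond, so the unsaturation ending is -ene.
Choose the numbering such that numbering from this end puts the double bond at C-4 rather than C-8.
With this numbering: the double bond between C-4 and C-5; an ethyl group at C-6; an iodo group at C-10.
The substituents are ordered alphabetically, ignoring any di-/tri- multipliers.
The name is 6-ethyl-10-iodododec-4-ene.

6-ethyl-10-iodododec-4-ene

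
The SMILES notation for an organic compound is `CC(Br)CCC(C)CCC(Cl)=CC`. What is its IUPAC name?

Counting along the main chain through the multiple bond gives 10 carbons: the parent is decane.
There is one C=C double bond, indicated by the ending -ene.
Number the chain so that numbering from this end puts the double bond at C-2 rather than C-8.
This places the double bond between C-2 and C-3; a bromo group at C-9; a chloro group at C-3; a methyl group at C-6.
Prefixes are listed alphabetically: bromo, chloro, methyl.
Putting it together: 9-bromo-3-chloro-6-methyldec-2-ene.

9-bromo-3-chloro-6-methyldec-2-ene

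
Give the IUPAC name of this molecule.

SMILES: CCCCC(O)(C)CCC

The longest chain bearing the –OH group is 8 carbons long (octane).
An alcohol (–OH) is the principal characteristic group, giving the suffix -ol.
Choose the numbering such that numbering from this end puts the hydroxyl group at C-4 rather than C-5.
This places the hydroxyl at C-4; a methyl group at C-4.
Putting it together: 4-methyloctan-4-ol.

4-methyloctan-4-ol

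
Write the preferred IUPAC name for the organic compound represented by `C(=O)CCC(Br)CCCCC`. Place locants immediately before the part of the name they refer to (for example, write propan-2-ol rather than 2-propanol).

4-bromononanal

The longest carbon chain that includes the –CHO group has 9 carbons, so the parent hydride is nonane.
The principal characteristic group is an aldehyde (terminal –CHO), named with the suffix -al.
The numbering direction is chosen so that the aldehyde carbon is C-1 by definition.
That gives a bromo group at C-4.
Assembling the pieces gives 4-bromononanal.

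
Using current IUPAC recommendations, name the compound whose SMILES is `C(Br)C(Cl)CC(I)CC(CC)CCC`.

The longest carbon chain is 9 atoms: the parent is nonane.
Choose the numbering such that the substituent locant set {1,2,4,6} is lower than {4,6,8,9} at the first point of difference.
With this numbering: a bromo group at C-1; a chloro group at C-2; an ethyl group at C-6; an iodo group at C-4.
The substituents are ordered alphabetically, ignoring any di-/tri- multipliers.
Assembling the pieces gives 1-bromo-2-chloro-6-ethyl-4-iodononane.

1-bromo-2-chloro-6-ethyl-4-iodononane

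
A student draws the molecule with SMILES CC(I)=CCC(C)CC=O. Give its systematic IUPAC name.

The longest carbon chain that includes the –CHO group and the multiple bond has 7 carbons, so the parent hydride is heptane.
The principal characteristic group is an aldehyde (terminal –CHO), named with the suffix -al.
A C=C double bond in the chain gives the infix -ene-.
Choose the numbering such that the aldehyde carbon is C-1 by definition.
That gives the double bond between C-5 and C-6; an iodo group at C-6; a methyl group at C-3.
Substituent prefixes are cited in alphabetical order (multiplying prefixes like di-/tri- are ignored for ordering).
Putting it together: 6-iodo-3-methylhept-5-enal.

6-iodo-3-methylhept-5-enal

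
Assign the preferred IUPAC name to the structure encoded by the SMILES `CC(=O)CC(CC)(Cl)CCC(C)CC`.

The longest carbon chain that includes the carbonyl has 9 carbons, so the parent hydride is nonane.
A ketone (C=O on an internal carbon) is the principal characteristic group, giving the suffix -one.
Choose the numbering such that numbering from this end puts the carbonyl group at C-2 rather than C-8.
That gives the carbonyl at C-2; a chloro group at C-4; an ethyl group at C-4; a methyl group at C-7.
Substituent prefixes are cited in alphabetical order (multiplying prefixes like di-/tri- are ignored for ordering).
Assembling the pieces gives 4-chloro-4-ethyl-7-methylnonan-2-one.

4-chloro-4-ethyl-7-methylnonan-2-one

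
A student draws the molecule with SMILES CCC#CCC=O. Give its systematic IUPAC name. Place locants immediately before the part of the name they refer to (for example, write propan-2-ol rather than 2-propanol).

The longest carbon chain that includes the –CHO group and the multiple bond has 6 carbons, so the parent hydride is hexane.
An aldehyde (terminal –CHO) is the principal characteristic group, giving the suffix -al.
A C≡C triple bond in the chain gives the infix -yne-.
Number the chain so that the aldehyde carbon is C-1 by definition.
With this numbering: the triple bond between C-3 and C-4.
Assembling the pieces gives hex-3-ynal.

hex-3-ynal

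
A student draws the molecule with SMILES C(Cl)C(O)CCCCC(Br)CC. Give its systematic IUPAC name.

The longest chain bearing the –OH group is 9 carbons long (nonane).
An alcohol (–OH) is the principal characteristic group, giving the suffix -ol.
Number the chain so that numbering from this end puts the hydroxyl group at C-2 rather than C-8.
This places the hydroxyl at C-2; a bromo group at C-7; a chloro group at C-1.
Prefixes are listed alphabetically: bromo, chloro.
Assembling the pieces gives 7-bromo-1-chlorononan-2-ol.

7-bromo-1-chlorononan-2-ol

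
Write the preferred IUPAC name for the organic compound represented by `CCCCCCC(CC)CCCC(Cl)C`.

The longest carbon chain is 12 atoms: the parent is dodecane.
Choose the numbering such that the substituent locant set {2,6} is lower than {7,11} at the first point of difference.
That gives a chloro group at C-2; an ethyl group at C-6.
Prefixes are listed alphabetically: chloro, ethyl.
Putting it together: 2-chloro-6-ethyldodecane.

2-chloro-6-ethyldodecane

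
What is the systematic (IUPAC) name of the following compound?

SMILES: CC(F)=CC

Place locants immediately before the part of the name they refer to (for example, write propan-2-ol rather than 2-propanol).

2-fluorobut-2-ene

The longest chain bearing the multiple bond is 4 carbons long (butane).
The chain contains a C=C double bond, so the unsaturation ending is -ene.
Choose the numbering such that the substituent locant set {2} is lower than {3} at the first point of difference.
That gives the double bond between C-2 and C-3; a fluoro group at C-2.
Putting it together: 2-fluorobut-2-ene.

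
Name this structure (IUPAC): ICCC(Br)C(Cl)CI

The longest carbon chain is 5 atoms: the parent is pentane.
Choose the numbering such that the substituent locant set {1,2,3,5} is lower than {1,3,4,5} at the first point of difference.
This places a bromo group at C-3; a chloro group at C-2; iodo groups at C-1 and C-5.
The substituents are ordered alphabetically, ignoring any di-/tri- multipliers.
Assembling the pieces gives 3-bromo-2-chloro-1,5-diiodopentane.

3-bromo-2-chloro-1,5-diiodopentane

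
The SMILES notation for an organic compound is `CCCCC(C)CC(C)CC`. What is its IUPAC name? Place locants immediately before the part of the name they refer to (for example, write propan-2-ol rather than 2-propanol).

3,5-dimethylnonane

The parent chain contains 9 carbons (nonane).
Number the chain so that the substituent locant set {3,5} is lower than {5,7} at the first point of difference.
This places methyl groups at C-3 and C-5.
Assembling the pieces gives 3,5-dimethylnonane.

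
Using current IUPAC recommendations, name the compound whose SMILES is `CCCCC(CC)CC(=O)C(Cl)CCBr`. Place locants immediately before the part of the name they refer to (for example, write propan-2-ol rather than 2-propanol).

1-bromo-3-chloro-6-ethyldecan-4-one

Counting along the main chain through the carbonyl gives 10 carbons: the parent is decane.
A ketone (C=O on an internal carbon) is the principal characteristic group, giving the suffix -one.
The numbering direction is chosen so that numbering from this end puts the carbonyl group at C-4 rather than C-7.
This places the carbonyl at C-4; a bromo group at C-1; a chloro group at C-3; an ethyl group at C-6.
Substituent prefixes are cited in alphabetical order (multiplying prefixes like di-/tri- are ignored for ordering).
Assembling the pieces gives 1-bromo-3-chloro-6-ethyldecan-4-one.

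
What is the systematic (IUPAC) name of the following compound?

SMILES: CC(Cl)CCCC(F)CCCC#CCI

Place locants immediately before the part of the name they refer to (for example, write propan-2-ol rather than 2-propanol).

The longest chain bearing the multiple bond is 12 carbons long (dodecane).
A C≡C triple bond in the chain gives the infix -yne-.
Choose the numbering such that numbering from this end puts the triple bond at C-2 rather than C-10.
This places the triple bond between C-2 and C-3; a chloro group at C-11; a fluoro group at C-7; an iodo group at C-1.
Prefixes are listed alphabetically: chloro, fluoro, iodo.
Assembling the pieces gives 11-chloro-7-fluoro-1-iodododec-2-yne.

11-chloro-7-fluoro-1-iodododec-2-yne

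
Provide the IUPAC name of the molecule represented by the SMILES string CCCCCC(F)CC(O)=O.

The longest chain bearing the –COOH group is 8 carbons long (octane).
A carboxylic acid (terminal –COOH) is the principal characteristic group, giving the suffix -oic acid.
The numbering direction is chosen so that the carboxylic acid carbon is C-1 by definition.
With this numbering: a fluoro group at C-3.
Assembling the pieces gives 3-fluorooctanoic acid.

3-fluorooctanoic acid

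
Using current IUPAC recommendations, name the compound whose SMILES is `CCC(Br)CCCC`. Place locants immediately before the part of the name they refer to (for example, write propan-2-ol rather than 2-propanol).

3-bromoheptane

The longest continuous carbon chain has 7 atoms, so the parent hydride is heptane.
The numbering direction is chosen so that the substituent locant set {3} is lower than {5} at the first point of difference.
That gives a bromo group at C-3.
Putting it together: 3-bromoheptane.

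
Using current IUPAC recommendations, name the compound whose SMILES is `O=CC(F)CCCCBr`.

The longest carbon chain that includes the –CHO group has 6 carbons, so the parent hydride is hexane.
The highest-priority functional group is an aldehyde (terminal –CHO), so the name ends in -al.
Number the chain so that the aldehyde carbon is C-1 by definition.
With this numbering: a bromo group at C-6; a fluoro group at C-2.
The substituents are ordered alphabetically, ignoring any di-/tri- multipliers.
Assembling the pieces gives 6-bromo-2-fluorohexanal.

6-bromo-2-fluorohexanal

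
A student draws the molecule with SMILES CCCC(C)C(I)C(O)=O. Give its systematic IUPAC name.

2-iodo-3-methylhexanoic acid

The longest chain bearing the –COOH group is 6 carbons long (hexane).
A carboxylic acid (terminal –COOH) is the principal characteristic group, giving the suffix -oic acid.
The numbering direction is chosen so that the carboxylic acid carbon is C-1 by definition.
That gives an iodo group at C-2; a methyl group at C-3.
Substituent prefixes are cited in alphabetical order (multiplying prefixes like di-/tri- are ignored for ordering).
Putting it together: 2-iodo-3-methylhexanoic acid.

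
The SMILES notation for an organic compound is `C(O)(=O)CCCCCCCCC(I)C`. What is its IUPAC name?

Counting along the main chain through the –COOH group gives 11 carbons: the parent is undecane.
The principal characteristic group is a carboxylic acid (terminal –COOH), named with the suffix -oic acid.
The numbering direction is chosen so that the carboxylic acid carbon is C-1 by definition.
This places an iodo group at C-10.
The name is 10-iodoundecanoic acid.

10-iodoundecanoic acid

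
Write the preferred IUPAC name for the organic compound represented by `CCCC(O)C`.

The longest carbon chain that includes the –OH group has 5 carbons, so the parent hydride is pentane.
An alcohol (–OH) is the principal characteristic group, giving the suffix -ol.
Choose the numbering such that numbering from this end puts the hydroxyl group at C-2 rather than C-4.
This places the hydroxyl at C-2.
Assembling the pieces gives pentan-2-ol.

pentan-2-ol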